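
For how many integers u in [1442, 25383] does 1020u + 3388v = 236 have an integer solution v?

28

gcd(3388, 1020) = 4  (3388 = 3·1020 + 328, 1020 = 3·328 + 36, 328 = 9·36 + 4, 36 = 9·4).
Back-substituting, 1020·(-93) + 3388·(28) = 4.
Scale by 59: particular solution (-5487, 1652); reduce u mod 847: (442, -133).
General solution: u = 442 + 847t, v = -133 - 255t for integer t.
1442 ≤ 442 + 847t ≤ 25383 gives t ∈ [2, 29], which is 28 values.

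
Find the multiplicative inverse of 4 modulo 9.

7

gcd(9, 4):
  9 = 2·4 + 1
  4 = 4·1
so gcd(9, 4) = 1.
Back-substitute for Bézout coefficients:
  1 = 9 - 2·4
  ... = 4·(-2) + 9·(1)
So 4·-2 ≡ 1 (mod 9), and -2 mod 9 = 7.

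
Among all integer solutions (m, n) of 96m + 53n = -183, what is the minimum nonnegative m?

13

gcd(96, 53):
  96 = 1·53 + 43
  53 = 1·43 + 10
  43 = 4·10 + 3
  10 = 3·3 + 1
  3 = 3·1
so gcd(96, 53) = 1.
1 divides -183, so solutions exist.
Back-substitute for Bézout coefficients:
  1 = 10 - 3·3
  ... = 96·(-16) + 53·(29)
Scale by -183/1 = -183: (m₀, n₀) = (2928, -5307).
General solution: m = 2928 + 53t, n = -5307 - 96t for integer t.
m ≥ 0: smallest is 2928 mod 53 = 13 (at t = -55), with n = -27.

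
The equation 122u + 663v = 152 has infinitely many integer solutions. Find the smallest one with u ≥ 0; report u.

gcd(663, 122) = 1.
1 divides 152, so solutions exist.
By Bézout, 122*(125) + 663*(-23) = 1.
Scale by 152/1 = 152: (u₀, v₀) = (19000, -3496).
General solution: u = 19000 + 663t, v = -3496 - 122t for integer t.
u ≥ 0: smallest is 19000 mod 663 = 436 (at t = -28), with v = -80.

436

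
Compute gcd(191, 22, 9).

gcd(191, 22) = 1.
gcd(1, 9) = 1.

1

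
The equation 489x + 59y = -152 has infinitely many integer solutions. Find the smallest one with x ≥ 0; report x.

gcd(489, 59) = 1.
1 divides -152, so solutions exist.
By Bézout, 489·(7) + 59·(-58) = 1.
Scale by -152/1 = -152: (x₀, y₀) = (-1064, 8816).
General solution: x = -1064 + 59t, y = 8816 - 489t for integer t.
x ≥ 0: smallest is -1064 mod 59 = 57 (at t = 19), with y = -475.

57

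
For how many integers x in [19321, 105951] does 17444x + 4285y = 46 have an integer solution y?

gcd(17444, 4285) = 1.
By Bézout, 17444*(-296) + 4285*(1205) = 1.
Particular solution: (3524, -14346).
General solution: x = 3524 + 4285t, y = -14346 - 17444t for integer t.
19321 ≤ 3524 + 4285t ≤ 105951 gives t ∈ [4, 23], which is 20 values.

20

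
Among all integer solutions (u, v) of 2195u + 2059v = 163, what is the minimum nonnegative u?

gcd(2195, 2059):
  2195 = 1×2059 + 136
  2059 = 15×136 + 19
  136 = 7×19 + 3
  19 = 6×3 + 1
  3 = 3×1
so gcd(2195, 2059) = 1.
1 divides 163, so solutions exist.
Back-substitute for Bézout coefficients:
  1 = 19 - 6×3
  ... = 2195×(-651) + 2059×(694)
Scale by 163/1 = 163: (u₀, v₀) = (-106113, 113122).
General solution: u = -106113 + 2059t, v = 113122 - 2195t for integer t.
u ≥ 0: smallest is -106113 mod 2059 = 955 (at t = 52), with v = -1018.

955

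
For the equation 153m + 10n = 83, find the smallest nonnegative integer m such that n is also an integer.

gcd(153, 10) = 1  (153 = 15*10 + 3, 10 = 3*3 + 1, 3 = 3*1).
1 divides 83, so solutions exist.
Back-substituting, 153*(-3) + 10*(46) = 1.
Scale by 83/1 = 83: (m₀, n₀) = (-249, 3818).
General solution: m = -249 + 10t, n = 3818 - 153t for integer t.
m ≥ 0: smallest is -249 mod 10 = 1 (at t = 25), with n = -7.

1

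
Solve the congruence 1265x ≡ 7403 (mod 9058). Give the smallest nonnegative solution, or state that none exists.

4653

gcd(9058, 1265) = 1.
1 divides 7403, so solutions exist.
By Bézout, 1265×(-4239) + 9058×(592) = 1.
So 1265×(-4239) ≡ 1 (mod 9058); multiply by 7403: x ≡ -31381317 (mod 9058).
Smallest nonnegative: x = -31381317 mod 9058 = 4653.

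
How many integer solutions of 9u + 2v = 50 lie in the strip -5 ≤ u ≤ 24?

15

gcd(9, 2) = 1.
By Bézout, 9*(1) + 2*(-4) = 1.
Particular solution: (0, 25).
General solution: u = 0 + 2t, v = 25 - 9t for integer t.
-5 ≤ 0 + 2t ≤ 24 gives t ∈ [-2, 12], which is 15 values.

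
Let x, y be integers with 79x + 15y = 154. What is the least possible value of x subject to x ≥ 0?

1

gcd(79, 15):
  79 = 5×15 + 4
  15 = 3×4 + 3
  4 = 1×3 + 1
  3 = 3×1
so gcd(79, 15) = 1.
1 divides 154, so solutions exist.
Back-substitute for Bézout coefficients:
  1 = 4 - 1×3
  ... = 79×(4) + 15×(-21)
Scale by 154/1 = 154: (x₀, y₀) = (616, -3234).
General solution: x = 616 + 15t, y = -3234 - 79t for integer t.
x ≥ 0: smallest is 616 mod 15 = 1 (at t = -41), with y = 5.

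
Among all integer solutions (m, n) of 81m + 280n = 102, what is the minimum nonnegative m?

22

gcd(280, 81) = 1  (280 = 3×81 + 37, 81 = 2×37 + 7, 37 = 5×7 + 2, 7 = 3×2 + 1, 2 = 2×1).
1 divides 102, so solutions exist.
Back-substituting, 81×(121) + 280×(-35) = 1.
Scale by 102/1 = 102: (m₀, n₀) = (12342, -3570).
General solution: m = 12342 + 280t, n = -3570 - 81t for integer t.
m ≥ 0: smallest is 12342 mod 280 = 22 (at t = -44), with n = -6.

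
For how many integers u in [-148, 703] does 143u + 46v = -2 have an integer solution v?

18

gcd(143, 46):
  143 = 3×46 + 5
  46 = 9×5 + 1
  5 = 5×1
so gcd(143, 46) = 1.
Back-substitute for Bézout coefficients:
  1 = 46 - 9×5
  ... = 143×(-9) + 46×(28)
Scale by -2: particular solution (18, -56); reduce u mod 46: (18, -56).
General solution: u = 18 + 46t, v = -56 - 143t for integer t.
-148 ≤ 18 + 46t ≤ 703 gives t ∈ [-3, 14], which is 18 values.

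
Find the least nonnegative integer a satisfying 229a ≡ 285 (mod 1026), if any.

969

gcd(1026, 229):
  1026 = 4×229 + 110
  229 = 2×110 + 9
  110 = 12×9 + 2
  9 = 4×2 + 1
  2 = 2×1
so gcd(1026, 229) = 1.
1 divides 285, so solutions exist.
Back-substitute for Bézout coefficients:
  1 = 9 - 4×2
  ... = 229×(457) + 1026×(-102)
So 229×(457) ≡ 1 (mod 1026); multiply by 285: a ≡ 130245 (mod 1026).
Smallest nonnegative: a = 130245 mod 1026 = 969.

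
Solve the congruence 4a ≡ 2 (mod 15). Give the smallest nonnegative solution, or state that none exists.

8

gcd(15, 4):
  15 = 3·4 + 3
  4 = 1·3 + 1
  3 = 3·1
so gcd(15, 4) = 1.
1 divides 2, so solutions exist.
Back-substitute for Bézout coefficients:
  1 = 4 - 1·3
  ... = 4·(4) + 15·(-1)
So 4·(4) ≡ 1 (mod 15); multiply by 2: a ≡ 8 (mod 15).
Smallest nonnegative: a = 8 mod 15 = 8.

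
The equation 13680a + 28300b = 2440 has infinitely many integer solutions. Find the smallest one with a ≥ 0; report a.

898

gcd(28300, 13680) = 20.
20 divides 2440, so solutions exist.
By Bézout, 13680×(-271) + 28300×(131) = 20.
Scale by 2440/20 = 122: (a₀, b₀) = (-33062, 15982).
General solution: a = -33062 + 1415t, b = 15982 - 684t for integer t.
a ≥ 0: smallest is -33062 mod 1415 = 898 (at t = 24), with b = -434.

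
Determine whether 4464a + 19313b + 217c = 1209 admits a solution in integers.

gcd(19313, 4464):
  19313 = 4×4464 + 1457
  4464 = 3×1457 + 93
  1457 = 15×93 + 62
  93 = 1×62 + 31
  62 = 2×31
so gcd(19313, 4464) = 31.
gcd(31, 217) = 31.
31 divides 1209, so integer solutions exist.

yes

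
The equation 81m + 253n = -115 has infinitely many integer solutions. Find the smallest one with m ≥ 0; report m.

gcd(253, 81) = 1.
1 divides -115, so solutions exist.
By Bézout, 81*(25) + 253*(-8) = 1.
Scale by -115/1 = -115: (m₀, n₀) = (-2875, 920).
General solution: m = -2875 + 253t, n = 920 - 81t for integer t.
m ≥ 0: smallest is -2875 mod 253 = 161 (at t = 12), with n = -52.

161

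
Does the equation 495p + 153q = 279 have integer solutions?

yes

gcd(495, 153) = 9  (495 = 3×153 + 36, 153 = 4×36 + 9, 36 = 4×9).
9 divides 279, so integer solutions exist.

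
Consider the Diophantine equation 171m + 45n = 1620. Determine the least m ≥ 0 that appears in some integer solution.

gcd(171, 45) = 9.
9 divides 1620, so solutions exist.
By Bézout, 171·(-1) + 45·(4) = 9.
Scale by 1620/9 = 180: (m₀, n₀) = (-180, 720).
General solution: m = -180 + 5t, n = 720 - 19t for integer t.
m ≥ 0: smallest is -180 mod 5 = 0 (at t = 36), with n = 36.

0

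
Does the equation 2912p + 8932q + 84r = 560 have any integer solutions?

gcd(8932, 2912) = 28  (8932 = 3*2912 + 196, 2912 = 14*196 + 168, 196 = 1*168 + 28, 168 = 6*28).
gcd(28, 84) = 28.
28 divides 560, so integer solutions exist.

yes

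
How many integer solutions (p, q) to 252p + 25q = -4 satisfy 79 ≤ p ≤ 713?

25

gcd(252, 25) = 1  (252 = 10*25 + 2, 25 = 12*2 + 1, 2 = 2*1).
Back-substituting, 252*(-12) + 25*(121) = 1.
Scale by -4: particular solution (48, -484); reduce p mod 25: (23, -232).
General solution: p = 23 + 25t, q = -232 - 252t for integer t.
79 ≤ 23 + 25t ≤ 713 gives t ∈ [3, 27], which is 25 values.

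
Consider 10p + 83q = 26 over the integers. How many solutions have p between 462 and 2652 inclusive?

27

gcd(83, 10):
  83 = 8×10 + 3
  10 = 3×3 + 1
  3 = 3×1
so gcd(83, 10) = 1.
Back-substitute for Bézout coefficients:
  1 = 10 - 3×3
  ... = 10×(25) + 83×(-3)
Scale by 26: particular solution (650, -78); reduce p mod 83: (69, -8).
General solution: p = 69 + 83t, q = -8 - 10t for integer t.
462 ≤ 69 + 83t ≤ 2652 gives t ∈ [5, 31], which is 27 values.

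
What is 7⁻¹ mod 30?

13

gcd(30, 7):
  30 = 4×7 + 2
  7 = 3×2 + 1
  2 = 2×1
so gcd(30, 7) = 1.
Back-substitute for Bézout coefficients:
  1 = 7 - 3×2
  ... = 7×(13) + 30×(-3)
So 7×13 ≡ 1 (mod 30), and 13 mod 30 = 13.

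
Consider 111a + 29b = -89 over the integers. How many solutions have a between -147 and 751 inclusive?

31

gcd(111, 29) = 1.
By Bézout, 111·(-6) + 29·(23) = 1.
Particular solution: (12, -49).
General solution: a = 12 + 29t, b = -49 - 111t for integer t.
-147 ≤ 12 + 29t ≤ 751 gives t ∈ [-5, 25], which is 31 values.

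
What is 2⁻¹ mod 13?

7

gcd(13, 2) = 1  (13 = 6·2 + 1, 2 = 2·1).
Back-substituting, 2·(-6) + 13·(1) = 1.
So 2·-6 ≡ 1 (mod 13), and -6 mod 13 = 7.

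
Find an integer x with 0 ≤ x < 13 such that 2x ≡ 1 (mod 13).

7

gcd(13, 2) = 1  (13 = 6×2 + 1, 2 = 2×1).
Back-substituting, 2×(-6) + 13×(1) = 1.
So 2×-6 ≡ 1 (mod 13), and -6 mod 13 = 7.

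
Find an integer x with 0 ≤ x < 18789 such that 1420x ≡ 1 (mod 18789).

gcd(18789, 1420):
  18789 = 13·1420 + 329
  1420 = 4·329 + 104
  329 = 3·104 + 17
  104 = 6·17 + 2
  17 = 8·2 + 1
  2 = 2·1
so gcd(18789, 1420) = 1.
Back-substitute for Bézout coefficients:
  1 = 17 - 8·2
  ... = 1420·(-8852) + 18789·(669)
So 1420·-8852 ≡ 1 (mod 18789), and -8852 mod 18789 = 9937.

9937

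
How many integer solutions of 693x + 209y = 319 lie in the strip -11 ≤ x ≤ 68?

gcd(693, 209) = 11  (693 = 3×209 + 66, 209 = 3×66 + 11, 66 = 6×11).
Back-substituting, 693×(-3) + 209×(10) = 11.
Scale by 29: particular solution (-87, 290); reduce x mod 19: (8, -25).
General solution: x = 8 + 19t, y = -25 - 63t for integer t.
-11 ≤ 8 + 19t ≤ 68 gives t ∈ [-1, 3], which is 5 values.

5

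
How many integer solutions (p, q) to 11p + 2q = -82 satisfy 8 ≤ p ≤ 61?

27

gcd(11, 2) = 1  (11 = 5·2 + 1, 2 = 2·1).
Back-substituting, 11·(1) + 2·(-5) = 1.
Scale by -82: particular solution (-82, 410); reduce p mod 2: (0, -41).
General solution: p = 0 + 2t, q = -41 - 11t for integer t.
8 ≤ 0 + 2t ≤ 61 gives t ∈ [4, 30], which is 27 values.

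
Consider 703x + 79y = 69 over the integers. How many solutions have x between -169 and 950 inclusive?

14

gcd(703, 79) = 1  (703 = 8×79 + 71, 79 = 1×71 + 8, 71 = 8×8 + 7, 8 = 1×7 + 1, 7 = 7×1).
Back-substituting, 703×(-10) + 79×(89) = 1.
Scale by 69: particular solution (-690, 6141); reduce x mod 79: (21, -186).
General solution: x = 21 + 79t, y = -186 - 703t for integer t.
-169 ≤ 21 + 79t ≤ 950 gives t ∈ [-2, 11], which is 14 values.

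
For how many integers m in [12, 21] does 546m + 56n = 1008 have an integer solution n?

3

gcd(546, 56):
  546 = 9·56 + 42
  56 = 1·42 + 14
  42 = 3·14
so gcd(546, 56) = 14.
Back-substitute for Bézout coefficients:
  14 = 56 - 1·42
  ... = 546·(-1) + 56·(10)
Scale by 72: particular solution (-72, 720); reduce m mod 4: (0, 18).
General solution: m = 0 + 4t, n = 18 - 39t for integer t.
12 ≤ 0 + 4t ≤ 21 gives t ∈ [3, 5], which is 3 values.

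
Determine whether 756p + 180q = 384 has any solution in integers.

gcd(756, 180) = 36.
36 does not divide 384 (remainder 24), so no integer solutions.

no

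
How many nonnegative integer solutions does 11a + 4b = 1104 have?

26

gcd(11, 4) = 1  (11 = 2×4 + 3, 4 = 1×3 + 1, 3 = 3×1).
Back-substituting, 11×(-1) + 4×(3) = 1.
Scale by 1104: one solution is (-1104, 3312). Reduce a mod 4: (0, 276).
General: a = 0 + 4t, b = 276 - 11t.
a ≥ 0 ⇒ t ≥ 0; b ≥ 0 ⇒ t ≤ 25. So t ∈ [0, 25]: 26 solutions.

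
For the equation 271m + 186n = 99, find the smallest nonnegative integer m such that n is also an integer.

gcd(271, 186):
  271 = 1·186 + 85
  186 = 2·85 + 16
  85 = 5·16 + 5
  16 = 3·5 + 1
  5 = 5·1
so gcd(271, 186) = 1.
1 divides 99, so solutions exist.
Back-substitute for Bézout coefficients:
  1 = 16 - 3·5
  ... = 271·(-35) + 186·(51)
Scale by 99/1 = 99: (m₀, n₀) = (-3465, 5049).
General solution: m = -3465 + 186t, n = 5049 - 271t for integer t.
m ≥ 0: smallest is -3465 mod 186 = 69 (at t = 19), with n = -100.

69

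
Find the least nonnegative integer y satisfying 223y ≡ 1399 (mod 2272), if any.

1993

gcd(2272, 223) = 1.
1 divides 1399, so solutions exist.
By Bézout, 223·(703) + 2272·(-69) = 1.
So 223·(703) ≡ 1 (mod 2272); multiply by 1399: y ≡ 983497 (mod 2272).
Smallest nonnegative: y = 983497 mod 2272 = 1993.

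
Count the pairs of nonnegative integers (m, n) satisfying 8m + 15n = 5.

gcd(15, 8):
  15 = 1×8 + 7
  8 = 1×7 + 1
  7 = 7×1
so gcd(15, 8) = 1.
Back-substitute for Bézout coefficients:
  1 = 8 - 1×7
  ... = 8×(2) + 15×(-1)
Scale by 5: one solution is (10, -5). Reduce m mod 15: (10, -5).
General: m = 10 + 15t, n = -5 - 8t.
m ≥ 0 ⇒ t ≥ 0; n ≥ 0 ⇒ t ≤ -1. So t ∈ [0, -1]: 0 solutions.

0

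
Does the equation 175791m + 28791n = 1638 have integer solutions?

yes

gcd(175791, 28791):
  175791 = 6·28791 + 3045
  28791 = 9·3045 + 1386
  3045 = 2·1386 + 273
  1386 = 5·273 + 21
  273 = 13·21
so gcd(175791, 28791) = 21.
21 divides 1638, so integer solutions exist.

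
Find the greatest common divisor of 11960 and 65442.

gcd(65442, 11960) = 26  (65442 = 5*11960 + 5642, 11960 = 2*5642 + 676, 5642 = 8*676 + 234, 676 = 2*234 + 208, 234 = 1*208 + 26, 208 = 8*26).

26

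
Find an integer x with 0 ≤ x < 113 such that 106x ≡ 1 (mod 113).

gcd(113, 106) = 1  (113 = 1×106 + 7, 106 = 15×7 + 1, 7 = 7×1).
Back-substituting, 106×(16) + 113×(-15) = 1.
So 106×16 ≡ 1 (mod 113), and 16 mod 113 = 16.

16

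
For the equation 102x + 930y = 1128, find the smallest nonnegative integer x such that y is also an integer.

gcd(930, 102):
  930 = 9·102 + 12
  102 = 8·12 + 6
  12 = 2·6
so gcd(930, 102) = 6.
6 divides 1128, so solutions exist.
Back-substitute for Bézout coefficients:
  6 = 102 - 8·12
  ... = 102·(73) + 930·(-8)
Scale by 1128/6 = 188: (x₀, y₀) = (13724, -1504).
General solution: x = 13724 + 155t, y = -1504 - 17t for integer t.
x ≥ 0: smallest is 13724 mod 155 = 84 (at t = -88), with y = -8.

84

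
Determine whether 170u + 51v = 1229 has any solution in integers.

gcd(170, 51) = 17  (170 = 3*51 + 17, 51 = 3*17).
17 does not divide 1229 (remainder 5), so no integer solutions.

no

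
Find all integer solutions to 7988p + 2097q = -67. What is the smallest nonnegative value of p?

gcd(7988, 2097):
  7988 = 3×2097 + 1697
  2097 = 1×1697 + 400
  1697 = 4×400 + 97
  400 = 4×97 + 12
  97 = 8×12 + 1
  12 = 12×1
so gcd(7988, 2097) = 1.
1 divides -67, so solutions exist.
Back-substitute for Bézout coefficients:
  1 = 97 - 8×12
  ... = 7988×(173) + 2097×(-659)
Scale by -67/1 = -67: (p₀, q₀) = (-11591, 44153).
General solution: p = -11591 + 2097t, q = 44153 - 7988t for integer t.
p ≥ 0: smallest is -11591 mod 2097 = 991 (at t = 6), with q = -3775.

991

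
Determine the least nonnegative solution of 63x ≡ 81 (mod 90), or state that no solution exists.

gcd(90, 63) = 9  (90 = 1*63 + 27, 63 = 2*27 + 9, 27 = 3*9).
9 divides 81, so solutions exist.
Back-substituting, 63*(3) + 90*(-2) = 9.
So 63*(3) ≡ 9 (mod 90); multiply by 9: x ≡ 27 (mod 10).
Smallest nonnegative: x = 27 mod 10 = 7.

7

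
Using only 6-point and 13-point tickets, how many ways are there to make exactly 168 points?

3

Need nonnegative integers with 6j + 13k = 168.
gcd(6, 13) = 1, and 6·(-2) + 13·(1) = 1.
So (j₀, k₀) = (-336, 168); general j = -336 + 13t, k = 168 - 6t.
j ≥ 0 ⇒ t ≥ 26; k ≥ 0 ⇒ t ≤ 28. That's 3 values of t.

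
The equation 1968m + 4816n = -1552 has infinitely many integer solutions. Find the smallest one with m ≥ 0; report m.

9

gcd(4816, 1968) = 16  (4816 = 2×1968 + 880, 1968 = 2×880 + 208, 880 = 4×208 + 48, 208 = 4×48 + 16, 48 = 3×16).
16 divides -1552, so solutions exist.
Back-substituting, 1968×(93) + 4816×(-38) = 16.
Scale by -1552/16 = -97: (m₀, n₀) = (-9021, 3686).
General solution: m = -9021 + 301t, n = 3686 - 123t for integer t.
m ≥ 0: smallest is -9021 mod 301 = 9 (at t = 30), with n = -4.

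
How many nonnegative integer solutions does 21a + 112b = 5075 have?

15

gcd(112, 21) = 7  (112 = 5·21 + 7, 21 = 3·7).
Back-substituting, 21·(-5) + 112·(1) = 7.
Scale by 725: one solution is (-3625, 725). Reduce a mod 16: (7, 44).
General: a = 7 + 16t, b = 44 - 3t.
a ≥ 0 ⇒ t ≥ 0; b ≥ 0 ⇒ t ≤ 14. So t ∈ [0, 14]: 15 solutions.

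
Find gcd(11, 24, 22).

gcd(24, 11):
  24 = 2×11 + 2
  11 = 5×2 + 1
  2 = 2×1
so gcd(24, 11) = 1.
gcd(1, 22) = 1.

1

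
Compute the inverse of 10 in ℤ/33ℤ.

10

gcd(33, 10) = 1  (33 = 3×10 + 3, 10 = 3×3 + 1, 3 = 3×1).
Back-substituting, 10×(10) + 33×(-3) = 1.
So 10×10 ≡ 1 (mod 33), and 10 mod 33 = 10.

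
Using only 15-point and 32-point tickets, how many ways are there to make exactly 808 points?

1

Need nonnegative integers with 15j + 32k = 808.
gcd(15, 32) = 1, and 15·(15) + 32·(-7) = 1.
So (j₀, k₀) = (12120, -5656); general j = 12120 + 32t, k = -5656 - 15t.
j ≥ 0 ⇒ t ≥ -378; k ≥ 0 ⇒ t ≤ -378. That's 1 value of t.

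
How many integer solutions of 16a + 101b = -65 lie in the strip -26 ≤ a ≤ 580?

6

gcd(101, 16):
  101 = 6×16 + 5
  16 = 3×5 + 1
  5 = 5×1
so gcd(101, 16) = 1.
Back-substitute for Bézout coefficients:
  1 = 16 - 3×5
  ... = 16×(19) + 101×(-3)
Scale by -65: particular solution (-1235, 195); reduce a mod 101: (78, -13).
General solution: a = 78 + 101t, b = -13 - 16t for integer t.
-26 ≤ 78 + 101t ≤ 580 gives t ∈ [-1, 4], which is 6 values.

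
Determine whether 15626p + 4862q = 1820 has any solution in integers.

gcd(15626, 4862) = 26  (15626 = 3*4862 + 1040, 4862 = 4*1040 + 702, 1040 = 1*702 + 338, 702 = 2*338 + 26, 338 = 13*26).
26 divides 1820, so integer solutions exist.

yes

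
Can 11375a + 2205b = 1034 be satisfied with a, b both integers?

gcd(11375, 2205) = 35.
35 does not divide 1034 (remainder 19), so no integer solutions.

no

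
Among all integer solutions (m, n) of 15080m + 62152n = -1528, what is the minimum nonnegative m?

614

gcd(62152, 15080) = 8.
8 divides -1528, so solutions exist.
By Bézout, 15080·(-3664) + 62152·(889) = 8.
Scale by -1528/8 = -191: (m₀, n₀) = (699824, -169799).
General solution: m = 699824 + 7769t, n = -169799 - 1885t for integer t.
m ≥ 0: smallest is 699824 mod 7769 = 614 (at t = -90), with n = -149.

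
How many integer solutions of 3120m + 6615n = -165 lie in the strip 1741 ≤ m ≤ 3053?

gcd(6615, 3120) = 15  (6615 = 2·3120 + 375, 3120 = 8·375 + 120, 375 = 3·120 + 15, 120 = 8·15).
Back-substituting, 3120·(-53) + 6615·(25) = 15.
Scale by -11: particular solution (583, -275); reduce m mod 441: (142, -67).
General solution: m = 142 + 441t, n = -67 - 208t for integer t.
1741 ≤ 142 + 441t ≤ 3053 gives t ∈ [4, 6], which is 3 values.

3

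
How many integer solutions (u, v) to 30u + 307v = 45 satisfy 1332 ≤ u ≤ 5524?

14

gcd(307, 30) = 1.
By Bézout, 30×(-133) + 307×(13) = 1.
Particular solution: (155, -15).
General solution: u = 155 + 307t, v = -15 - 30t for integer t.
1332 ≤ 155 + 307t ≤ 5524 gives t ∈ [4, 17], which is 14 values.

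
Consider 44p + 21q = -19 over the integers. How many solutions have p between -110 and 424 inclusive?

26

gcd(44, 21):
  44 = 2×21 + 2
  21 = 10×2 + 1
  2 = 2×1
so gcd(44, 21) = 1.
Back-substitute for Bézout coefficients:
  1 = 21 - 10×2
  ... = 44×(-10) + 21×(21)
Scale by -19: particular solution (190, -399); reduce p mod 21: (1, -3).
General solution: p = 1 + 21t, q = -3 - 44t for integer t.
-110 ≤ 1 + 21t ≤ 424 gives t ∈ [-5, 20], which is 26 values.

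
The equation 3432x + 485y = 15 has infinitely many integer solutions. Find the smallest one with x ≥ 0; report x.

gcd(3432, 485):
  3432 = 7*485 + 37
  485 = 13*37 + 4
  37 = 9*4 + 1
  4 = 4*1
so gcd(3432, 485) = 1.
1 divides 15, so solutions exist.
Back-substitute for Bézout coefficients:
  1 = 37 - 9*4
  ... = 3432*(118) + 485*(-835)
Scale by 15/1 = 15: (x₀, y₀) = (1770, -12525).
General solution: x = 1770 + 485t, y = -12525 - 3432t for integer t.
x ≥ 0: smallest is 1770 mod 485 = 315 (at t = -3), with y = -2229.

315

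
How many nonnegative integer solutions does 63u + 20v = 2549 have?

2

gcd(63, 20) = 1  (63 = 3×20 + 3, 20 = 6×3 + 2, 3 = 1×2 + 1, 2 = 2×1).
Back-substituting, 63×(7) + 20×(-22) = 1.
Scale by 2549: one solution is (17843, -56078). Reduce u mod 20: (3, 118).
General: u = 3 + 20t, v = 118 - 63t.
u ≥ 0 ⇒ t ≥ 0; v ≥ 0 ⇒ t ≤ 1. So t ∈ [0, 1]: 2 solutions.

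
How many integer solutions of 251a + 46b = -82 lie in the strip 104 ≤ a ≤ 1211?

gcd(251, 46) = 1.
By Bézout, 251·(11) + 46·(-60) = 1.
Particular solution: (18, -100).
General solution: a = 18 + 46t, b = -100 - 251t for integer t.
104 ≤ 18 + 46t ≤ 1211 gives t ∈ [2, 25], which is 24 values.

24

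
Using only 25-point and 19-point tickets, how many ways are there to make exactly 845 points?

2

Need nonnegative integers with 25j + 19k = 845.
gcd(25, 19) = 1, and 25·(-3) + 19·(4) = 1.
So (j₀, k₀) = (-2535, 3380); general j = -2535 + 19t, k = 3380 - 25t.
j ≥ 0 ⇒ t ≥ 134; k ≥ 0 ⇒ t ≤ 135. That's 2 values of t.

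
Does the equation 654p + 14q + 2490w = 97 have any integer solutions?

no

gcd(654, 14):
  654 = 46·14 + 10
  14 = 1·10 + 4
  10 = 2·4 + 2
  4 = 2·2
so gcd(654, 14) = 2.
gcd(2, 2490) = 2.
2 does not divide 97 (remainder 1), so no integer solutions.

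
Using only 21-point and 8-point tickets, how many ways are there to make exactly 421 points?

Need nonnegative integers with 21j + 8k = 421.
gcd(21, 8) = 1, and 21·(-3) + 8·(8) = 1.
So (j₀, k₀) = (-1263, 3368); general j = -1263 + 8t, k = 3368 - 21t.
j ≥ 0 ⇒ t ≥ 158; k ≥ 0 ⇒ t ≤ 160. That's 3 values of t.

3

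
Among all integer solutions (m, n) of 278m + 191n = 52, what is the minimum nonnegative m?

gcd(278, 191) = 1.
1 divides 52, so solutions exist.
By Bézout, 278×(-90) + 191×(131) = 1.
Scale by 52/1 = 52: (m₀, n₀) = (-4680, 6812).
General solution: m = -4680 + 191t, n = 6812 - 278t for integer t.
m ≥ 0: smallest is -4680 mod 191 = 95 (at t = 25), with n = -138.

95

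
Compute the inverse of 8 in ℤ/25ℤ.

22

gcd(25, 8):
  25 = 3·8 + 1
  8 = 8·1
so gcd(25, 8) = 1.
Back-substitute for Bézout coefficients:
  1 = 25 - 3·8
  ... = 8·(-3) + 25·(1)
So 8·-3 ≡ 1 (mod 25), and -3 mod 25 = 22.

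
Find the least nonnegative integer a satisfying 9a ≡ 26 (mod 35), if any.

34

gcd(35, 9) = 1  (35 = 3×9 + 8, 9 = 1×8 + 1, 8 = 8×1).
1 divides 26, so solutions exist.
Back-substituting, 9×(4) + 35×(-1) = 1.
So 9×(4) ≡ 1 (mod 35); multiply by 26: a ≡ 104 (mod 35).
Smallest nonnegative: a = 104 mod 35 = 34.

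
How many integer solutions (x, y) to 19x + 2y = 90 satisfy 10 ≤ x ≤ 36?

14

gcd(19, 2) = 1.
By Bézout, 19·(1) + 2·(-9) = 1.
Particular solution: (0, 45).
General solution: x = 0 + 2t, y = 45 - 19t for integer t.
10 ≤ 0 + 2t ≤ 36 gives t ∈ [5, 18], which is 14 values.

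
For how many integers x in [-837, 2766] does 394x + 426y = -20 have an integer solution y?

17

gcd(426, 394) = 2  (426 = 1×394 + 32, 394 = 12×32 + 10, 32 = 3×10 + 2, 10 = 5×2).
Back-substituting, 394×(-40) + 426×(37) = 2.
Scale by -10: particular solution (400, -370); reduce x mod 213: (187, -173).
General solution: x = 187 + 213t, y = -173 - 197t for integer t.
-837 ≤ 187 + 213t ≤ 2766 gives t ∈ [-4, 12], which is 17 values.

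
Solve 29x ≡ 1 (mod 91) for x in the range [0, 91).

22

gcd(91, 29) = 1  (91 = 3·29 + 4, 29 = 7·4 + 1, 4 = 4·1).
Back-substituting, 29·(22) + 91·(-7) = 1.
So 29·22 ≡ 1 (mod 91), and 22 mod 91 = 22.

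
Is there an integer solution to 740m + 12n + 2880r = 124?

yes

gcd(740, 12) = 4  (740 = 61·12 + 8, 12 = 1·8 + 4, 8 = 2·4).
gcd(4, 2880) = 4.
4 divides 124, so integer solutions exist.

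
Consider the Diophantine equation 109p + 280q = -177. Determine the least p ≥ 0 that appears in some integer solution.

gcd(280, 109):
  280 = 2*109 + 62
  109 = 1*62 + 47
  62 = 1*47 + 15
  47 = 3*15 + 2
  15 = 7*2 + 1
  2 = 2*1
so gcd(280, 109) = 1.
1 divides -177, so solutions exist.
Back-substitute for Bézout coefficients:
  1 = 15 - 7*2
  ... = 109*(-131) + 280*(51)
Scale by -177/1 = -177: (p₀, q₀) = (23187, -9027).
General solution: p = 23187 + 280t, q = -9027 - 109t for integer t.
p ≥ 0: smallest is 23187 mod 280 = 227 (at t = -82), with q = -89.

227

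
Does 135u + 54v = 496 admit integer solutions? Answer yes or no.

no

gcd(135, 54):
  135 = 2×54 + 27
  54 = 2×27
so gcd(135, 54) = 27.
27 does not divide 496 (remainder 10), so no integer solutions.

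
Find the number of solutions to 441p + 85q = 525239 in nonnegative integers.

14

gcd(441, 85) = 1  (441 = 5×85 + 16, 85 = 5×16 + 5, 16 = 3×5 + 1, 5 = 5×1).
Back-substituting, 441×(16) + 85×(-83) = 1.
Scale by 525239: one solution is (8403824, -43594837). Reduce p mod 85: (44, 5951).
General: p = 44 + 85t, q = 5951 - 441t.
p ≥ 0 ⇒ t ≥ 0; q ≥ 0 ⇒ t ≤ 13. So t ∈ [0, 13]: 14 solutions.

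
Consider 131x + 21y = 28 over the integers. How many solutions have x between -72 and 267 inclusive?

17

gcd(131, 21):
  131 = 6*21 + 5
  21 = 4*5 + 1
  5 = 5*1
so gcd(131, 21) = 1.
Back-substitute for Bézout coefficients:
  1 = 21 - 4*5
  ... = 131*(-4) + 21*(25)
Scale by 28: particular solution (-112, 700); reduce x mod 21: (14, -86).
General solution: x = 14 + 21t, y = -86 - 131t for integer t.
-72 ≤ 14 + 21t ≤ 267 gives t ∈ [-4, 12], which is 17 values.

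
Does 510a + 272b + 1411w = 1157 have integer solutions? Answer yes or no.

gcd(510, 272) = 34  (510 = 1·272 + 238, 272 = 1·238 + 34, 238 = 7·34).
gcd(34, 1411) = 17.
17 does not divide 1157 (remainder 1), so no integer solutions.

no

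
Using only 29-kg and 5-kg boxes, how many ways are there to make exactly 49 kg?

Need nonnegative integers with 29j + 5k = 49.
gcd(29, 5) = 1, and 29·(-1) + 5·(6) = 1.
So (j₀, k₀) = (-49, 294); general j = -49 + 5t, k = 294 - 29t.
j ≥ 0 ⇒ t ≥ 10; k ≥ 0 ⇒ t ≤ 10. That's 1 value of t.

1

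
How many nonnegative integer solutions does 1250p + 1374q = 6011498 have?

7

gcd(1374, 1250):
  1374 = 1·1250 + 124
  1250 = 10·124 + 10
  124 = 12·10 + 4
  10 = 2·4 + 2
  4 = 2·2
so gcd(1374, 1250) = 2.
Back-substitute for Bézout coefficients:
  2 = 10 - 2·4
  ... = 1250·(277) + 1374·(-252)
Scale by 3005749: one solution is (832592473, -757448748). Reduce p mod 687: (685, 3752).
General: p = 685 + 687t, q = 3752 - 625t.
p ≥ 0 ⇒ t ≥ 0; q ≥ 0 ⇒ t ≤ 6. So t ∈ [0, 6]: 7 solutions.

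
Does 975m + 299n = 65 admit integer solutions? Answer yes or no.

gcd(975, 299) = 13.
13 divides 65, so integer solutions exist.

yes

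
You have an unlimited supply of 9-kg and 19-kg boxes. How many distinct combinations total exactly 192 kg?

1

Need nonnegative integers with 9j + 19k = 192.
gcd(9, 19) = 1, and 9·(-2) + 19·(1) = 1.
So (j₀, k₀) = (-384, 192); general j = -384 + 19t, k = 192 - 9t.
j ≥ 0 ⇒ t ≥ 21; k ≥ 0 ⇒ t ≤ 21. That's 1 value of t.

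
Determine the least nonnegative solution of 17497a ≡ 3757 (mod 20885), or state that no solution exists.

16501

gcd(20885, 17497):
  20885 = 1*17497 + 3388
  17497 = 5*3388 + 557
  3388 = 6*557 + 46
  557 = 12*46 + 5
  46 = 9*5 + 1
  5 = 5*1
so gcd(20885, 17497) = 1.
1 divides 3757, so solutions exist.
Back-substitute for Bézout coefficients:
  1 = 46 - 9*5
  ... = 17497*(-4087) + 20885*(3424)
So 17497*(-4087) ≡ 1 (mod 20885); multiply by 3757: a ≡ -15354859 (mod 20885).
Smallest nonnegative: a = -15354859 mod 20885 = 16501.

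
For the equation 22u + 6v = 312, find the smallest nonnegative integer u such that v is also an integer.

0

gcd(22, 6) = 2.
2 divides 312, so solutions exist.
By Bézout, 22·(-1) + 6·(4) = 2.
Scale by 312/2 = 156: (u₀, v₀) = (-156, 624).
General solution: u = -156 + 3t, v = 624 - 11t for integer t.
u ≥ 0: smallest is -156 mod 3 = 0 (at t = 52), with v = 52.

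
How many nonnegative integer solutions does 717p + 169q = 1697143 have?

14

gcd(717, 169) = 1.
By Bézout, 717×(33) + 169×(-140) = 1.
One solution: (133, 9478).
General: p = 133 + 169t, q = 9478 - 717t.
p ≥ 0 ⇒ t ≥ 0; q ≥ 0 ⇒ t ≤ 13. So t ∈ [0, 13]: 14 solutions.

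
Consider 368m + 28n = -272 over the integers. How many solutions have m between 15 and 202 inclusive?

gcd(368, 28):
  368 = 13×28 + 4
  28 = 7×4
so gcd(368, 28) = 4.
Back-substitute for Bézout coefficients:
  4 = 368 - 13×28
  ... = 368×(1) + 28×(-13)
Scale by -68: particular solution (-68, 884); reduce m mod 7: (2, -36).
General solution: m = 2 + 7t, n = -36 - 92t for integer t.
15 ≤ 2 + 7t ≤ 202 gives t ∈ [2, 28], which is 27 values.

27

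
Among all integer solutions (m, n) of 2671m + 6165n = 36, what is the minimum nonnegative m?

gcd(6165, 2671) = 1  (6165 = 2×2671 + 823, 2671 = 3×823 + 202, 823 = 4×202 + 15, 202 = 13×15 + 7, 15 = 2×7 + 1, 7 = 7×1).
1 divides 36, so solutions exist.
Back-substituting, 2671×(-824) + 6165×(357) = 1.
Scale by 36/1 = 36: (m₀, n₀) = (-29664, 12852).
General solution: m = -29664 + 6165t, n = 12852 - 2671t for integer t.
m ≥ 0: smallest is -29664 mod 6165 = 1161 (at t = 5), with n = -503.

1161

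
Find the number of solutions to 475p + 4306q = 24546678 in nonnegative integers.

12

gcd(4306, 475) = 1.
By Bézout, 475·(-417) + 4306·(46) = 1.
One solution: (114, 5688).
General: p = 114 + 4306t, q = 5688 - 475t.
p ≥ 0 ⇒ t ≥ 0; q ≥ 0 ⇒ t ≤ 11. So t ∈ [0, 11]: 12 solutions.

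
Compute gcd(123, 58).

gcd(123, 58) = 1  (123 = 2*58 + 7, 58 = 8*7 + 2, 7 = 3*2 + 1, 2 = 2*1).

1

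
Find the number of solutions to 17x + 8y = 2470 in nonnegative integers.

gcd(17, 8):
  17 = 2·8 + 1
  8 = 8·1
so gcd(17, 8) = 1.
Back-substitute for Bézout coefficients:
  1 = 17 - 2·8
  ... = 17·(1) + 8·(-2)
Scale by 2470: one solution is (2470, -4940). Reduce x mod 8: (6, 296).
General: x = 6 + 8t, y = 296 - 17t.
x ≥ 0 ⇒ t ≥ 0; y ≥ 0 ⇒ t ≤ 17. So t ∈ [0, 17]: 18 solutions.

18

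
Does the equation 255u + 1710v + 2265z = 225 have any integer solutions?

yes

gcd(1710, 255) = 15  (1710 = 6·255 + 180, 255 = 1·180 + 75, 180 = 2·75 + 30, 75 = 2·30 + 15, 30 = 2·15).
gcd(15, 2265) = 15.
15 divides 225, so integer solutions exist.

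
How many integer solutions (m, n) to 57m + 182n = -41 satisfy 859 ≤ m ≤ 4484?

19

gcd(182, 57):
  182 = 3*57 + 11
  57 = 5*11 + 2
  11 = 5*2 + 1
  2 = 2*1
so gcd(182, 57) = 1.
Back-substitute for Bézout coefficients:
  1 = 11 - 5*2
  ... = 57*(-83) + 182*(26)
Scale by -41: particular solution (3403, -1066); reduce m mod 182: (127, -40).
General solution: m = 127 + 182t, n = -40 - 57t for integer t.
859 ≤ 127 + 182t ≤ 4484 gives t ∈ [5, 23], which is 19 values.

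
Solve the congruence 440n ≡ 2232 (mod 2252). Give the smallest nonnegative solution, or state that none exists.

gcd(2252, 440) = 4  (2252 = 5·440 + 52, 440 = 8·52 + 24, 52 = 2·24 + 4, 24 = 6·4).
4 divides 2232, so solutions exist.
Back-substituting, 440·(-87) + 2252·(17) = 4.
So 440·(-87) ≡ 4 (mod 2252); multiply by 558: n ≡ -48546 (mod 563).
Smallest nonnegative: n = -48546 mod 563 = 435.

435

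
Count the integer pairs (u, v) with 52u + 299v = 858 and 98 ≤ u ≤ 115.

0

gcd(299, 52) = 13  (299 = 5·52 + 39, 52 = 1·39 + 13, 39 = 3·13).
Back-substituting, 52·(6) + 299·(-1) = 13.
Scale by 66: particular solution (396, -66); reduce u mod 23: (5, 2).
General solution: u = 5 + 23t, v = 2 - 4t for integer t.
98 ≤ 5 + 23t ≤ 115 gives t ∈ [5, 4], which is 0 values.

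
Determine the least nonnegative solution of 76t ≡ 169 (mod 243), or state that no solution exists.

gcd(243, 76):
  243 = 3×76 + 15
  76 = 5×15 + 1
  15 = 15×1
so gcd(243, 76) = 1.
1 divides 169, so solutions exist.
Back-substitute for Bézout coefficients:
  1 = 76 - 5×15
  ... = 76×(16) + 243×(-5)
So 76×(16) ≡ 1 (mod 243); multiply by 169: t ≡ 2704 (mod 243).
Smallest nonnegative: t = 2704 mod 243 = 31.

31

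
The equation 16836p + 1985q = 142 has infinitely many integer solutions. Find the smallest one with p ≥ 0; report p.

gcd(16836, 1985) = 1.
1 divides 142, so solutions exist.
By Bézout, 16836·(571) + 1985·(-4843) = 1.
Scale by 142/1 = 142: (p₀, q₀) = (81082, -687706).
General solution: p = 81082 + 1985t, q = -687706 - 16836t for integer t.
p ≥ 0: smallest is 81082 mod 1985 = 1682 (at t = -40), with q = -14266.

1682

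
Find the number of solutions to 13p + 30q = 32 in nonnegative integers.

gcd(30, 13):
  30 = 2·13 + 4
  13 = 3·4 + 1
  4 = 4·1
so gcd(30, 13) = 1.
Back-substitute for Bézout coefficients:
  1 = 13 - 3·4
  ... = 13·(7) + 30·(-3)
Scale by 32: one solution is (224, -96). Reduce p mod 30: (14, -5).
General: p = 14 + 30t, q = -5 - 13t.
p ≥ 0 ⇒ t ≥ 0; q ≥ 0 ⇒ t ≤ -1. So t ∈ [0, -1]: 0 solutions.

0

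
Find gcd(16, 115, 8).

gcd(115, 16) = 1.
gcd(1, 8) = 1.

1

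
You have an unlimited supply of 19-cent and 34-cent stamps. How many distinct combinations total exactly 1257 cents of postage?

2

Need nonnegative integers with 19j + 34k = 1257.
gcd(19, 34) = 1, and 19·(9) + 34·(-5) = 1.
So (j₀, k₀) = (11313, -6285); general j = 11313 + 34t, k = -6285 - 19t.
j ≥ 0 ⇒ t ≥ -332; k ≥ 0 ⇒ t ≤ -331. That's 2 values of t.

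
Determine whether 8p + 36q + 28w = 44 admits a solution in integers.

yes

gcd(36, 8) = 4.
gcd(4, 28) = 4.
4 divides 44, so integer solutions exist.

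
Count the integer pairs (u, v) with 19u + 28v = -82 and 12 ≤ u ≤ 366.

12

gcd(28, 19):
  28 = 1·19 + 9
  19 = 2·9 + 1
  9 = 9·1
so gcd(28, 19) = 1.
Back-substitute for Bézout coefficients:
  1 = 19 - 2·9
  ... = 19·(3) + 28·(-2)
Scale by -82: particular solution (-246, 164); reduce u mod 28: (6, -7).
General solution: u = 6 + 28t, v = -7 - 19t for integer t.
12 ≤ 6 + 28t ≤ 366 gives t ∈ [1, 12], which is 12 values.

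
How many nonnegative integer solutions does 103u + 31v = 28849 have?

gcd(103, 31) = 1  (103 = 3·31 + 10, 31 = 3·10 + 1, 10 = 10·1).
Back-substituting, 103·(-3) + 31·(10) = 1.
Scale by 28849: one solution is (-86547, 288490). Reduce u mod 31: (5, 914).
General: u = 5 + 31t, v = 914 - 103t.
u ≥ 0 ⇒ t ≥ 0; v ≥ 0 ⇒ t ≤ 8. So t ∈ [0, 8]: 9 solutions.

9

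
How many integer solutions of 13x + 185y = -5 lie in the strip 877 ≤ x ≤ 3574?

gcd(185, 13):
  185 = 14*13 + 3
  13 = 4*3 + 1
  3 = 3*1
so gcd(185, 13) = 1.
Back-substitute for Bézout coefficients:
  1 = 13 - 4*3
  ... = 13*(57) + 185*(-4)
Scale by -5: particular solution (-285, 20); reduce x mod 185: (85, -6).
General solution: x = 85 + 185t, y = -6 - 13t for integer t.
877 ≤ 85 + 185t ≤ 3574 gives t ∈ [5, 18], which is 14 values.

14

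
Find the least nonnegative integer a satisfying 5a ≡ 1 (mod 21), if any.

gcd(21, 5) = 1  (21 = 4×5 + 1, 5 = 5×1).
1 divides 1, so solutions exist.
Back-substituting, 5×(-4) + 21×(1) = 1.
So 5×(-4) ≡ 1 (mod 21); multiply by 1: a ≡ -4 (mod 21).
Smallest nonnegative: a = -4 mod 21 = 17.

17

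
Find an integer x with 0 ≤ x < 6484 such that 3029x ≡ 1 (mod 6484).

gcd(6484, 3029):
  6484 = 2·3029 + 426
  3029 = 7·426 + 47
  426 = 9·47 + 3
  47 = 15·3 + 2
  3 = 1·2 + 1
  2 = 2·1
so gcd(6484, 3029) = 1.
Back-substitute for Bézout coefficients:
  1 = 3 - 1·2
  ... = 3029·(-2207) + 6484·(1031)
So 3029·-2207 ≡ 1 (mod 6484), and -2207 mod 6484 = 4277.

4277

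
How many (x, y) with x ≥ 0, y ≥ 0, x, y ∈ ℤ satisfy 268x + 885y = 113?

0

gcd(885, 268):
  885 = 3×268 + 81
  268 = 3×81 + 25
  81 = 3×25 + 6
  25 = 4×6 + 1
  6 = 6×1
so gcd(885, 268) = 1.
Back-substitute for Bézout coefficients:
  1 = 25 - 4×6
  ... = 268×(142) + 885×(-43)
Scale by 113: one solution is (16046, -4859). Reduce x mod 885: (116, -35).
General: x = 116 + 885t, y = -35 - 268t.
x ≥ 0 ⇒ t ≥ 0; y ≥ 0 ⇒ t ≤ -1. So t ∈ [0, -1]: 0 solutions.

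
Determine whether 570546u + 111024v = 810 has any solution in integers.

yes

gcd(570546, 111024) = 18  (570546 = 5·111024 + 15426, 111024 = 7·15426 + 3042, 15426 = 5·3042 + 216, 3042 = 14·216 + 18, 216 = 12·18).
18 divides 810, so integer solutions exist.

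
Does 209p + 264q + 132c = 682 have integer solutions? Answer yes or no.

yes

gcd(264, 209) = 11  (264 = 1*209 + 55, 209 = 3*55 + 44, 55 = 1*44 + 11, 44 = 4*11).
gcd(11, 132) = 11.
11 divides 682, so integer solutions exist.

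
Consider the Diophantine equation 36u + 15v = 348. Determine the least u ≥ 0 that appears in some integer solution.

gcd(36, 15) = 3.
3 divides 348, so solutions exist.
By Bézout, 36×(-2) + 15×(5) = 3.
Scale by 348/3 = 116: (u₀, v₀) = (-232, 580).
General solution: u = -232 + 5t, v = 580 - 12t for integer t.
u ≥ 0: smallest is -232 mod 5 = 3 (at t = 47), with v = 16.

3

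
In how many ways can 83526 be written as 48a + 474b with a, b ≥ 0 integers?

gcd(474, 48) = 6  (474 = 9×48 + 42, 48 = 1×42 + 6, 42 = 7×6).
Back-substituting, 48×(10) + 474×(-1) = 6.
Scale by 13921: one solution is (139210, -13921). Reduce a mod 79: (12, 175).
General: a = 12 + 79t, b = 175 - 8t.
a ≥ 0 ⇒ t ≥ 0; b ≥ 0 ⇒ t ≤ 21. So t ∈ [0, 21]: 22 solutions.

22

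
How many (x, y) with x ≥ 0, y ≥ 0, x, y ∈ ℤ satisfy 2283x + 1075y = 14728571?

6

gcd(2283, 1075) = 1  (2283 = 2×1075 + 133, 1075 = 8×133 + 11, 133 = 12×11 + 1, 11 = 11×1).
Back-substituting, 2283×(97) + 1075×(-206) = 1.
Scale by 14728571: one solution is (1428671387, -3034085626). Reduce x mod 1075: (687, 12242).
General: x = 687 + 1075t, y = 12242 - 2283t.
x ≥ 0 ⇒ t ≥ 0; y ≥ 0 ⇒ t ≤ 5. So t ∈ [0, 5]: 6 solutions.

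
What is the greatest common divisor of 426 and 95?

1

gcd(426, 95):
  426 = 4*95 + 46
  95 = 2*46 + 3
  46 = 15*3 + 1
  3 = 3*1
so gcd(426, 95) = 1.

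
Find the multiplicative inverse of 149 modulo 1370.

gcd(1370, 149) = 1  (1370 = 9×149 + 29, 149 = 5×29 + 4, 29 = 7×4 + 1, 4 = 4×1).
Back-substituting, 149×(-331) + 1370×(36) = 1.
So 149×-331 ≡ 1 (mod 1370), and -331 mod 1370 = 1039.

1039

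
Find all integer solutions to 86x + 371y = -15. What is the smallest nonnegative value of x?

332

gcd(371, 86):
  371 = 4×86 + 27
  86 = 3×27 + 5
  27 = 5×5 + 2
  5 = 2×2 + 1
  2 = 2×1
so gcd(371, 86) = 1.
1 divides -15, so solutions exist.
Back-substitute for Bézout coefficients:
  1 = 5 - 2×2
  ... = 86×(151) + 371×(-35)
Scale by -15/1 = -15: (x₀, y₀) = (-2265, 525).
General solution: x = -2265 + 371t, y = 525 - 86t for integer t.
x ≥ 0: smallest is -2265 mod 371 = 332 (at t = 7), with y = -77.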